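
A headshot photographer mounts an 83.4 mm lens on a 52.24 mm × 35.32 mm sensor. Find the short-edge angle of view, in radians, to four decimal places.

0.4173 rad

Angle of view α = 2·arctan(h/2f) with h = 35.32 mm and f = 83.4 mm.
h/2f = 0.21175; arctan(0.21175) ≈ 0.2087 rad, so α ≈ 0.4173 rad.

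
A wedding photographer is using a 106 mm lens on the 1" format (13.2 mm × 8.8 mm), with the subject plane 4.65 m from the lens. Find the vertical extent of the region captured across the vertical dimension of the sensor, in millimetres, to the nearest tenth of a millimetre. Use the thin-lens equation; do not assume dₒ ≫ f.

377.2 mm

dₒ: 4.65 m = 4650 mm.
Similar triangles through the lens centre give W/dₒ = h/dᵢ; with 1/f = 1/dₒ + 1/dᵢ this gives W = h·(dₒ − f)/f.
W = 8.8 mm × (4650 − 106) / 106 = 8.8 × 42.8679 ≈ 377.238 mm.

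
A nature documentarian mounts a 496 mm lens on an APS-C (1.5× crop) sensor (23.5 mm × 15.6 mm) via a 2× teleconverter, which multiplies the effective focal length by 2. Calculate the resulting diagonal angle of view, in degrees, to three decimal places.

1.629°

Effective focal length f = 496 × 2 = 992 mm.
Sensor diagonal = √(23.5² + 15.6²) = √795.6100 ≈ 28.2066 mm.
α = 2·arctan(28.207 / (2 × 992)) = 2·arctan(0.01422) ≈ 1.6290°.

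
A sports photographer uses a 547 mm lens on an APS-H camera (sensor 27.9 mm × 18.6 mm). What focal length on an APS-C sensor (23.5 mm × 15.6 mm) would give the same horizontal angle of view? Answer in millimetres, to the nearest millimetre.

Equal angle of view means equal width/f ratio, so f₂ = f₁ · (width₂/width₁) = 547 × 23.5/27.9.
f₂ = 547 × 0.84229 ≈ 460.735 mm.

461 mm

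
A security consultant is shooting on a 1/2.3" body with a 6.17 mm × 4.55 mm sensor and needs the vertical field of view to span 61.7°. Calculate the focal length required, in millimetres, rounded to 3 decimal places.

From α = 2·arctan(h/2f) we get f = h / (2·tan(α/2)).
With h = 4.55 mm and α/2 = 30.85°, tan(α/2) ≈ 0.59730, so f ≈ 4.55 / 1.19461 ≈ 3.8088 mm.

3.809 mm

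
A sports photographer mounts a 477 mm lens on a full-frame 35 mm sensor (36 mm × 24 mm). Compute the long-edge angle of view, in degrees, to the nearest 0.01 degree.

Angle of view α = 2·arctan(w/2f) with w = 36 mm and f = 477 mm.
w/2f = 0.03774; arctan(0.03774) ≈ 2.1611°, so α ≈ 4.3222°.

4.32°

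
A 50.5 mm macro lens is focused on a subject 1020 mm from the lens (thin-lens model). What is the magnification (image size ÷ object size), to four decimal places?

0.0521×

Thin lens: 1/f = 1/dₒ + 1/dᵢ → 1/dᵢ = 1/50.5 − 1/1020 = 0.0188216 mm⁻¹, so dᵢ ≈ 53.1305 mm.
Magnification m = dᵢ/dₒ = 53.1305/1020 ≈ 0.05209.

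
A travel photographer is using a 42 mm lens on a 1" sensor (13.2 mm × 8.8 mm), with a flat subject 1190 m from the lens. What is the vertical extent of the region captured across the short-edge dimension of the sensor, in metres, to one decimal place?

249.3 m

dₒ: 1190 m = 1.19e+06 mm.
Similar triangles through the lens centre give W/dₒ = h/dᵢ; with 1/f = 1/dₒ + 1/dᵢ this gives W = h·(dₒ − f)/f.
W = 8.8 mm × (1.19e+06 − 42) / 42 = 8.8 × 28332.3333 ≈ 249324.533 mm = 249.325 m.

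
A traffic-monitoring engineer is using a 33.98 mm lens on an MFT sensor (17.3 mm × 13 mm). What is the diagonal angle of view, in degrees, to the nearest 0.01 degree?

35.33°

Sensor diagonal = √(17.3² + 13²) = √468.2900 ≈ 21.6400 mm.
Angle of view α = 2·arctan(d/2f) with d = 21.6400 mm and f = 33.98 mm.
d/2f = 0.31842; arctan(0.31842) ≈ 17.6627°, so α ≈ 35.3253°.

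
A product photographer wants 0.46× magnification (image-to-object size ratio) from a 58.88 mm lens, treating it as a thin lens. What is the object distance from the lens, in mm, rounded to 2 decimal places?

With m = dᵢ/dₒ and 1/f = 1/dₒ + 1/dᵢ, substituting dᵢ = m·dₒ gives 1/f = (1 + 1/m)/dₒ, hence dₒ = f·(1 + 1/m).
dₒ = 58.88 × (1 + 1/0.46) = 58.88 × 3.17391 ≈ 186.880 mm.

186.88 mm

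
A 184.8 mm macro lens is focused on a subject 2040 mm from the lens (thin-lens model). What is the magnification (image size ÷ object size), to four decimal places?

0.0996×

Thin lens: 1/f = 1/dₒ + 1/dᵢ → 1/dᵢ = 1/184.8 − 1/2040 = 0.0049211 mm⁻¹, so dᵢ ≈ 203.2083 mm.
Magnification m = dᵢ/dₒ = 203.2083/2040 ≈ 0.09961.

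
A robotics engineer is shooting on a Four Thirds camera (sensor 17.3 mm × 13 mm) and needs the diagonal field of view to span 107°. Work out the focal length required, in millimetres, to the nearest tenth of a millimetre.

Sensor diagonal = √(17.3² + 13²) = √468.2900 ≈ 21.6400 mm.
From α = 2·arctan(d/2f) we get f = d / (2·tan(α/2)).
With d = 21.6400 mm and α/2 = 53.5°, tan(α/2) ≈ 1.35142, so f ≈ 21.6400 / 2.70284 ≈ 8.0064 mm.

8.0 mm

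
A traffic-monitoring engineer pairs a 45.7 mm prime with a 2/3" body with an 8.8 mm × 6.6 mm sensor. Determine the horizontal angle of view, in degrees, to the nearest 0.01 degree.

11.00°

Angle of view α = 2·arctan(w/2f) with w = 8.8 mm and f = 45.7 mm.
w/2f = 0.09628; arctan(0.09628) ≈ 5.4995°, so α ≈ 10.9990°.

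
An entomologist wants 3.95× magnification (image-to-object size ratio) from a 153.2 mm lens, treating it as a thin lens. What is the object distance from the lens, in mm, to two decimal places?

191.98 mm

With m = dᵢ/dₒ and 1/f = 1/dₒ + 1/dᵢ, substituting dᵢ = m·dₒ gives 1/f = (1 + 1/m)/dₒ, hence dₒ = f·(1 + 1/m).
dₒ = 153.2 × (1 + 1/3.95) = 153.2 × 1.25316 ≈ 191.985 mm.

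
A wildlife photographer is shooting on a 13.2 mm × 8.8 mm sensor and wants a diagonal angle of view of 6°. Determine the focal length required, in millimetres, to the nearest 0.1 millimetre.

151.4 mm

Sensor diagonal = √(13.2² + 8.8²) = √251.6800 ≈ 15.8644 mm.
From α = 2·arctan(d/2f) we get f = d / (2·tan(α/2)).
With d = 15.8644 mm and α/2 = 3°, tan(α/2) ≈ 0.05241, so f ≈ 15.8644 / 0.10482 ≈ 151.3556 mm.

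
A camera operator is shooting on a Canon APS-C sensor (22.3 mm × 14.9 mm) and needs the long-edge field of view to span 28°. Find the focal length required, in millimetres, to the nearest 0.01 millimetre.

44.72 mm

From α = 2·arctan(w/2f) we get f = w / (2·tan(α/2)).
With w = 22.3 mm and α/2 = 14°, tan(α/2) ≈ 0.24933, so f ≈ 22.3 / 0.49866 ≈ 44.7202 mm.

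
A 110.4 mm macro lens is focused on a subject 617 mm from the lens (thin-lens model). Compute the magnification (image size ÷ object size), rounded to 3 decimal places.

0.218×

Thin lens: 1/f = 1/dₒ + 1/dᵢ → 1/dᵢ = 1/110.4 − 1/617 = 0.0074372 mm⁻¹, so dᵢ ≈ 134.4587 mm.
Magnification m = dᵢ/dₒ = 134.4587/617 ≈ 0.21792.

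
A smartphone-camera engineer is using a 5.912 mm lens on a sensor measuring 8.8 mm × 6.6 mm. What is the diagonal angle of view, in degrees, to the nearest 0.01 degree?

85.86°

Sensor diagonal = √(8.8² + 6.6²) = √121.0000 ≈ 11.0000 mm.
Angle of view α = 2·arctan(d/2f) with d = 11.0000 mm and f = 5.912 mm.
d/2f = 0.93031; arctan(0.93031) ≈ 42.9324°, so α ≈ 85.8648°.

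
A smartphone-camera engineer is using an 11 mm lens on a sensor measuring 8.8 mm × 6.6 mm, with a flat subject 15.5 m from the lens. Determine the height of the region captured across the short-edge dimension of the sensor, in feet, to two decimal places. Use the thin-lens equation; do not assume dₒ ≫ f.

dₒ: 15.5 m = 15500 mm.
Similar triangles through the lens centre give W/dₒ = h/dᵢ; with 1/f = 1/dₒ + 1/dᵢ this gives W = h·(dₒ − f)/f.
W = 6.6 mm × (15500 − 11) / 11 = 6.6 × 1408.0909 ≈ 9293.400 mm = 9293.400/304.8 ft = 30.4902 ft.

30.49 ft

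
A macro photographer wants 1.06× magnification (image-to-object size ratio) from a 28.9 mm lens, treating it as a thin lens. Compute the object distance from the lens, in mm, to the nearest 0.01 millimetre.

56.16 mm

With m = dᵢ/dₒ and 1/f = 1/dₒ + 1/dᵢ, substituting dᵢ = m·dₒ gives 1/f = (1 + 1/m)/dₒ, hence dₒ = f·(1 + 1/m).
dₒ = 28.9 × (1 + 1/1.06) = 28.9 × 1.94340 ≈ 56.164 mm.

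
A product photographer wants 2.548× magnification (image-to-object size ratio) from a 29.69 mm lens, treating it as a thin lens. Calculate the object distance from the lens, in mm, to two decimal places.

With m = dᵢ/dₒ and 1/f = 1/dₒ + 1/dᵢ, substituting dᵢ = m·dₒ gives 1/f = (1 + 1/m)/dₒ, hence dₒ = f·(1 + 1/m).
dₒ = 29.69 × (1 + 1/2.548) = 29.69 × 1.39246 ≈ 41.342 mm.

41.34 mm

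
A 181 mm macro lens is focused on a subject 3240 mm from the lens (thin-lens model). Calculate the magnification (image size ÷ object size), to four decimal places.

0.0592×

Thin lens: 1/f = 1/dₒ + 1/dᵢ → 1/dᵢ = 1/181 − 1/3240 = 0.0052162 mm⁻¹, so dᵢ ≈ 191.7097 mm.
Magnification m = dᵢ/dₒ = 191.7097/3240 ≈ 0.05917.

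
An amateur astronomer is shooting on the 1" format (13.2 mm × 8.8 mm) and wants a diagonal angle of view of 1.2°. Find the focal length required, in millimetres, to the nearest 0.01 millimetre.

Sensor diagonal = √(13.2² + 8.8²) = √251.6800 ≈ 15.8644 mm.
From α = 2·arctan(d/2f) we get f = d / (2·tan(α/2)).
With d = 15.8644 mm and α/2 = 0.6°, tan(α/2) ≈ 0.01047, so f ≈ 15.8644 / 0.02094 ≈ 757.4428 mm.

757.44 mm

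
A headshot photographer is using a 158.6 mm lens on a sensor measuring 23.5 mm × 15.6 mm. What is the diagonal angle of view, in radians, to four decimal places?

0.1774 rad

Sensor diagonal = √(23.5² + 15.6²) = √795.6100 ≈ 28.2066 mm.
Angle of view α = 2·arctan(d/2f) with d = 28.2066 mm and f = 158.6 mm.
d/2f = 0.08892; arctan(0.08892) ≈ 0.0887 rad, so α ≈ 0.1774 rad.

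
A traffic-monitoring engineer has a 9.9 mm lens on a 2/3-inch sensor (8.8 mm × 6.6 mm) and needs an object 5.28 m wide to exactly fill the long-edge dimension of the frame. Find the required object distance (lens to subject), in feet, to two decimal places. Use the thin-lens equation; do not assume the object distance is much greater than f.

W: 5.28 m = 5280 mm.
Magnification m = w/W = dᵢ/dₒ; combined with 1/f = 1/dₒ + 1/dᵢ this gives dₒ = f·(1 + W/w).
dₒ = 9.9 mm × (1 + 5280/8.8) = 9.9 × 601.0000 ≈ 5949.900 mm = 5949.900/304.8 ft = 19.5207 ft.

19.52 ft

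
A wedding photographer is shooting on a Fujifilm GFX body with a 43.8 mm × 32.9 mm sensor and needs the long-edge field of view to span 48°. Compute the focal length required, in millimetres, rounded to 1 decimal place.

49.2 mm

From α = 2·arctan(w/2f) we get f = w / (2·tan(α/2)).
With w = 43.8 mm and α/2 = 24°, tan(α/2) ≈ 0.44523, so f ≈ 43.8 / 0.89046 ≈ 49.1882 mm.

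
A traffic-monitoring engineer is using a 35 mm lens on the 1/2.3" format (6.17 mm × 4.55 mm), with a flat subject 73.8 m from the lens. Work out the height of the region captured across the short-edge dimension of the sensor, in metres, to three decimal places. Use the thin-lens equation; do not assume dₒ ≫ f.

9.589 m

dₒ: 73.8 m = 73800 mm.
Similar triangles through the lens centre give W/dₒ = h/dᵢ; with 1/f = 1/dₒ + 1/dᵢ this gives W = h·(dₒ − f)/f.
W = 4.55 mm × (73800 − 35) / 35 = 4.55 × 2107.5714 ≈ 9589.450 mm = 9.58945 m.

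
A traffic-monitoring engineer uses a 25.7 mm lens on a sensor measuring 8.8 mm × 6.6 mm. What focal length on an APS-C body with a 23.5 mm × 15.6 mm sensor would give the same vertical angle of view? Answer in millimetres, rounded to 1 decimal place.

60.7 mm

Equal angle of view means equal height/f ratio, so f₂ = f₁ · (height₂/height₁) = 25.7 × 15.6/6.6.
f₂ = 25.7 × 2.36364 ≈ 60.745 mm.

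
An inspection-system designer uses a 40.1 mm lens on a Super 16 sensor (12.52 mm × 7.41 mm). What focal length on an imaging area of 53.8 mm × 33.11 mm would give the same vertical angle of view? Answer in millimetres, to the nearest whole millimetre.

179 mm

Equal angle of view means equal height/f ratio, so f₂ = f₁ · (height₂/height₁) = 40.1 × 33.11/7.41.
f₂ = 40.1 × 4.46829 ≈ 179.178 mm.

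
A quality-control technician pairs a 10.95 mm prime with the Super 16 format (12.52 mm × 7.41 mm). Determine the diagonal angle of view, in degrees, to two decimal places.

67.19°

Sensor diagonal = √(12.52² + 7.41²) = √211.6585 ≈ 14.5485 mm.
Angle of view α = 2·arctan(d/2f) with d = 14.5485 mm and f = 10.95 mm.
d/2f = 0.66431; arctan(0.66431) ≈ 33.5967°, so α ≈ 67.1933°.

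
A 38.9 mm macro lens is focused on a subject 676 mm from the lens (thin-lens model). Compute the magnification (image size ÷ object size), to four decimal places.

0.0611×

Thin lens: 1/f = 1/dₒ + 1/dᵢ → 1/dᵢ = 1/38.9 − 1/676 = 0.0242277 mm⁻¹, so dᵢ ≈ 41.2752 mm.
Magnification m = dᵢ/dₒ = 41.2752/676 ≈ 0.06106.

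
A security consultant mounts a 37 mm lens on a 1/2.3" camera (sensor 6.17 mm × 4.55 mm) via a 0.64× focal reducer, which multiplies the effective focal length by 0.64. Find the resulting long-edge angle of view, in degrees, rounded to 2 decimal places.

Effective focal length f = 37 × 0.64 = 23.68 mm.
α = 2·arctan(6.17 / (2 × 23.68)) = 2·arctan(0.13028) ≈ 14.8452°.

14.85°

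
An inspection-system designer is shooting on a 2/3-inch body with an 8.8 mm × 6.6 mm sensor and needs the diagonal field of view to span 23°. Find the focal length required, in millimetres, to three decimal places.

27.033 mm

Sensor diagonal = √(8.8² + 6.6²) = √121.0000 ≈ 11.0000 mm.
From α = 2·arctan(d/2f) we get f = d / (2·tan(α/2)).
With d = 11.0000 mm and α/2 = 11.5°, tan(α/2) ≈ 0.20345, so f ≈ 11.0000 / 0.40690 ≈ 27.0334 mm.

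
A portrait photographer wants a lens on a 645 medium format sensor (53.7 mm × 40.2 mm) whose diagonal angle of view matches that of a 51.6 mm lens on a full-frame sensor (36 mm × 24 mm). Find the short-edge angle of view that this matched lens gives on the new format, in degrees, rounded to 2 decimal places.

28.21°

Sensor diagonal = √(36² + 24²) = √1872.0000 ≈ 43.2666 mm.
Sensor diagonal = √(53.7² + 40.2²) = √4499.7300 ≈ 67.0800 mm.
Equal diagonal AOV ⇒ f₂ = f₁ · 67.0800/43.2666 = 51.6 × 1.55039 ≈ 80.0000 mm.
Short-edge AOV on the new format = 2·arctan(40.2 / (2 × 80.0000)) = 2·arctan(0.25125) ≈ 28.2073°.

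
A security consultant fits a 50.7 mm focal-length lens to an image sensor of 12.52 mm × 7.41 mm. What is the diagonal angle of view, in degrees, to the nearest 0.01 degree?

16.33°

Sensor diagonal = √(12.52² + 7.41²) = √211.6585 ≈ 14.5485 mm.
Angle of view α = 2·arctan(d/2f) with d = 14.5485 mm and f = 50.7 mm.
d/2f = 0.14348; arctan(0.14348) ≈ 8.1649°, so α ≈ 16.3297°.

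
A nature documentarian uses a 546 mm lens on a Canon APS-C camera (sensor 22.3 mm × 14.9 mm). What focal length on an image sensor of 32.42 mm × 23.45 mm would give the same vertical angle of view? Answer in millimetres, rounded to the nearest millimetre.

Equal angle of view means equal height/f ratio, so f₂ = f₁ · (height₂/height₁) = 546 × 23.45/14.9.
f₂ = 546 × 1.57383 ≈ 859.309 mm.

859 mm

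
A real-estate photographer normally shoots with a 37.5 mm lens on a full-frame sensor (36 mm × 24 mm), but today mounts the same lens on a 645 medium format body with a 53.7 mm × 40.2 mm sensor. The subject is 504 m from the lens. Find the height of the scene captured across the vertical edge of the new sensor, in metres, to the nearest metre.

The focal length stays 37.5 mm; the relevant sensor dimension is now h = 40.2 mm. Object distance dₒ = 504 m = 504000 mm.
Thin-lens field height W = h·(dₒ − f)/f = 40.2 × (504000 − 37.5)/37.5 ≈ 540247.800 mm = 540.248 m.

540 m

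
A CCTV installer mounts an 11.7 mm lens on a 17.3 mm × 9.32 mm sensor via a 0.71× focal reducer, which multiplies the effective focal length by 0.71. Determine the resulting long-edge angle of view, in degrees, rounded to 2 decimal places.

92.32°

Effective focal length f = 11.7 × 0.71 = 8.307 mm.
α = 2·arctan(17.3 / (2 × 8.307)) = 2·arctan(1.04129) ≈ 92.3176°.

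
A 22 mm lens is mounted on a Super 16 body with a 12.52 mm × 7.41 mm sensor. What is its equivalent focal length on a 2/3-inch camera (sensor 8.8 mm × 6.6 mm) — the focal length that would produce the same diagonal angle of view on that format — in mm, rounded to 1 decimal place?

16.6 mm

Sensor diagonal = √(12.52² + 7.41²) = √211.6585 ≈ 14.5485 mm.
Sensor diagonal = √(8.8² + 6.6²) = √121.0000 ≈ 11.0000 mm.
Equal angle of view means equal diagonal/f ratio, so f₂ = f₁ · (diagonal₂/diagonal₁) = 22 × 11.0000/14.5485.
f₂ = 22 × 0.75609 ≈ 16.634 mm.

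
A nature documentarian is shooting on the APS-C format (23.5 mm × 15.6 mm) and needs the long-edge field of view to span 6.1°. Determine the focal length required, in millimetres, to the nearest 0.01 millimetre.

From α = 2·arctan(w/2f) we get f = w / (2·tan(α/2)).
With w = 23.5 mm and α/2 = 3.05°, tan(α/2) ≈ 0.05328, so f ≈ 23.5 / 0.10657 ≈ 220.5211 mm.

220.52 mm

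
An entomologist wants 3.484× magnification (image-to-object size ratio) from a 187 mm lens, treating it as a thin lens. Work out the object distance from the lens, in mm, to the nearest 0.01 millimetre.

With m = dᵢ/dₒ and 1/f = 1/dₒ + 1/dᵢ, substituting dᵢ = m·dₒ gives 1/f = (1 + 1/m)/dₒ, hence dₒ = f·(1 + 1/m).
dₒ = 187 × (1 + 1/3.484) = 187 × 1.28703 ≈ 240.674 mm.

240.67 mm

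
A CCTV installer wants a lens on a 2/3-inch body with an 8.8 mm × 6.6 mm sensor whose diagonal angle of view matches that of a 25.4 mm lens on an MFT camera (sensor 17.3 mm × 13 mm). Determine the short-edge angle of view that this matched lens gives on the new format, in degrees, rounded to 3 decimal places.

28.675°

Sensor diagonal = √(17.3² + 13²) = √468.2900 ≈ 21.6400 mm.
Sensor diagonal = √(8.8² + 6.6²) = √121.0000 ≈ 11.0000 mm.
Equal diagonal AOV ⇒ f₂ = f₁ · 11.0000/21.6400 = 25.4 × 0.50832 ≈ 12.9113 mm.
Short-edge AOV on the new format = 2·arctan(6.6 / (2 × 12.9113)) = 2·arctan(0.25559) ≈ 28.6746°.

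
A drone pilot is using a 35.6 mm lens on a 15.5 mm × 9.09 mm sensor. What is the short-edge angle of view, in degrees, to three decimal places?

14.551°

Angle of view α = 2·arctan(h/2f) with h = 9.09 mm and f = 35.6 mm.
h/2f = 0.12767; arctan(0.12767) ≈ 7.2755°, so α ≈ 14.5510°.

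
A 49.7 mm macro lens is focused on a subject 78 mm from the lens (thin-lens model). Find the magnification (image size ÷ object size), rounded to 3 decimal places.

Thin lens: 1/f = 1/dₒ + 1/dᵢ → 1/dᵢ = 1/49.7 − 1/78 = 0.0073002 mm⁻¹, so dᵢ ≈ 136.9823 mm.
Magnification m = dᵢ/dₒ = 136.9823/78 ≈ 1.75618.

1.756×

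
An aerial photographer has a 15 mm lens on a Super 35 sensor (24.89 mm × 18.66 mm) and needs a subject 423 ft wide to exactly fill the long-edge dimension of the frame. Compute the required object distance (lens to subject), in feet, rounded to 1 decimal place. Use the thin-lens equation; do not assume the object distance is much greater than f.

255.0 ft

W: 423 ft × 304.8 mm/ft = 128930.40 mm.
Magnification m = w/W = dᵢ/dₒ; combined with 1/f = 1/dₒ + 1/dᵢ this gives dₒ = f·(1 + W/w).
dₒ = 15 mm × (1 + 128930/24.89) = 15 × 5181.0079 ≈ 77715.118 mm = 77715.118/304.8 ft = 254.971 ft.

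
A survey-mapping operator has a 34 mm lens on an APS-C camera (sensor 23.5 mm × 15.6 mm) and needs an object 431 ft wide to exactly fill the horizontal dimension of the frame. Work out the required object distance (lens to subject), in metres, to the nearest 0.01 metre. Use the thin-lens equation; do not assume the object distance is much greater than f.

W: 431 ft × 304.8 mm/ft = 131368.80 mm.
Magnification m = w/W = dᵢ/dₒ; combined with 1/f = 1/dₒ + 1/dᵢ this gives dₒ = f·(1 + W/w).
dₒ = 34 mm × (1 + 131369/23.5) = 34 × 5591.1615 ≈ 190099.492 mm = 190.099 m.

190.10 m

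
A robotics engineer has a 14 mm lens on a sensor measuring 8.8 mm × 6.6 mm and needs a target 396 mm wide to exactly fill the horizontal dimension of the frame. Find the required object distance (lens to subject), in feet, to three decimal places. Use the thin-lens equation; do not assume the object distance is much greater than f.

Magnification m = w/W = dᵢ/dₒ; combined with 1/f = 1/dₒ + 1/dᵢ this gives dₒ = f·(1 + W/w).
dₒ = 14 mm × (1 + 396/8.8) = 14 × 46.0000 ≈ 644.000 mm = 644.000/304.8 ft = 2.11286 ft.

2.113 ft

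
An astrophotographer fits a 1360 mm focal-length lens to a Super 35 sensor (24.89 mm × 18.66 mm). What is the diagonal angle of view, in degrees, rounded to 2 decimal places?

1.31°

Sensor diagonal = √(24.89² + 18.66²) = √967.7077 ≈ 31.1080 mm.
Angle of view α = 2·arctan(d/2f) with d = 31.1080 mm and f = 1360 mm.
d/2f = 0.01144; arctan(0.01144) ≈ 0.6552°, so α ≈ 1.3105°.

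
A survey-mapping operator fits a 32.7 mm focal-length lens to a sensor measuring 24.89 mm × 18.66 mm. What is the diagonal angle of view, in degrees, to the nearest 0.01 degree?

50.88°

Sensor diagonal = √(24.89² + 18.66²) = √967.7077 ≈ 31.1080 mm.
Angle of view α = 2·arctan(d/2f) with d = 31.1080 mm and f = 32.7 mm.
d/2f = 0.47566; arctan(0.47566) ≈ 25.4384°, so α ≈ 50.8769°.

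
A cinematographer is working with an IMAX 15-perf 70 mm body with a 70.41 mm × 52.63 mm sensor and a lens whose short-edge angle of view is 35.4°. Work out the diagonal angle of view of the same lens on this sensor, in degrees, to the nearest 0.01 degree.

From the short-edge AOV: f = 52.63 / (2·tan(17.7°)) = 52.63 / 0.63828 ≈ 82.4558 mm.
Sensor diagonal = √(70.41² + 52.63²) = √7727.4850 ≈ 87.9061 mm.
Diagonal AOV = 2·arctan(87.9061 / (2 × 82.4558)) = 2·arctan(0.53305) ≈ 56.1197°.

56.12°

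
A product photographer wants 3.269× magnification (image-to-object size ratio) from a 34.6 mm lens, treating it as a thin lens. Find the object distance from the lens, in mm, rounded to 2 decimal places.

With m = dᵢ/dₒ and 1/f = 1/dₒ + 1/dᵢ, substituting dᵢ = m·dₒ gives 1/f = (1 + 1/m)/dₒ, hence dₒ = f·(1 + 1/m).
dₒ = 34.6 × (1 + 1/3.269) = 34.6 × 1.30590 ≈ 45.184 mm.

45.18 mm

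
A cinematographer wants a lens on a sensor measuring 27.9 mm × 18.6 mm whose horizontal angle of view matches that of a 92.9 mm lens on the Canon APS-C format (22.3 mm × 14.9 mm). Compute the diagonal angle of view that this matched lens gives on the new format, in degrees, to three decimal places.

Equal horizontal AOV ⇒ f₂ = f₁ · 27.9/22.3 = 92.9 × 1.25112 ≈ 116.2291 mm.
Sensor diagonal = √(27.9² + 18.6²) = √1124.3700 ≈ 33.5316 mm.
Diagonal AOV on the new format = 2·arctan(33.5316 / (2 × 116.2291)) = 2·arctan(0.14425) ≈ 16.4164°.

16.416°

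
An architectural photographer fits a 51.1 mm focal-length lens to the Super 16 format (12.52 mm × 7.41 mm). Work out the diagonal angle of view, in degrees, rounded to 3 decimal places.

Sensor diagonal = √(12.52² + 7.41²) = √211.6585 ≈ 14.5485 mm.
Angle of view α = 2·arctan(d/2f) with d = 14.5485 mm and f = 51.1 mm.
d/2f = 0.14235; arctan(0.14235) ≈ 8.1018°, so α ≈ 16.2036°.

16.204°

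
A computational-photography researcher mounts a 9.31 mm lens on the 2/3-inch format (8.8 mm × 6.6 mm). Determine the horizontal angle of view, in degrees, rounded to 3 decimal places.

Angle of view α = 2·arctan(w/2f) with w = 8.8 mm and f = 9.31 mm.
w/2f = 0.47261; arctan(0.47261) ≈ 25.2959°, so α ≈ 50.5918°.

50.592°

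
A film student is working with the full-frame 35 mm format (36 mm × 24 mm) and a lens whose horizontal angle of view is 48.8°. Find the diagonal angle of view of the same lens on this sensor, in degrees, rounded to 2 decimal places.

From the horizontal AOV: f = 36 / (2·tan(24.4°)) = 36 / 0.90724 ≈ 39.6808 mm.
Sensor diagonal = √(36² + 24²) = √1872.0000 ≈ 43.2666 mm.
Diagonal AOV = 2·arctan(43.2666 / (2 × 39.6808)) = 2·arctan(0.54518) ≈ 57.1970°.

57.20°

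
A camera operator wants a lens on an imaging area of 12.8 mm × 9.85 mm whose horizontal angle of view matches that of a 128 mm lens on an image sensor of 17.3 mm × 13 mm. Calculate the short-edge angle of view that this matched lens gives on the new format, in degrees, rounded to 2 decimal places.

5.95°

Equal horizontal AOV ⇒ f₂ = f₁ · 12.8/17.3 = 128 × 0.73988 ≈ 94.7052 mm.
Short-edge AOV on the new format = 2·arctan(9.85 / (2 × 94.7052)) = 2·arctan(0.05200) ≈ 5.9538°.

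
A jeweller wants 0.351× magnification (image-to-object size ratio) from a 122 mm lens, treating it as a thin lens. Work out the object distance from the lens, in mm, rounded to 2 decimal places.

With m = dᵢ/dₒ and 1/f = 1/dₒ + 1/dᵢ, substituting dᵢ = m·dₒ gives 1/f = (1 + 1/m)/dₒ, hence dₒ = f·(1 + 1/m).
dₒ = 122 × (1 + 1/0.351) = 122 × 3.84900 ≈ 469.578 mm.

469.58 mm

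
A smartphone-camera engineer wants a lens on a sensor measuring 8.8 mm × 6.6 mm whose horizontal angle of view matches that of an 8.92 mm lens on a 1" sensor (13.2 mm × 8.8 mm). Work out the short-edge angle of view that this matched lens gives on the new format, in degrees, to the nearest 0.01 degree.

Equal horizontal AOV ⇒ f₂ = f₁ · 8.8/13.2 = 8.92 × 0.66667 ≈ 5.9467 mm.
Short-edge AOV on the new format = 2·arctan(6.6 / (2 × 5.9467)) = 2·arctan(0.55493) ≈ 58.0547°.

58.05°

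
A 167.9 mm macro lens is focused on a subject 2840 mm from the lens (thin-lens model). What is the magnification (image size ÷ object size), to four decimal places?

0.0628×

Thin lens: 1/f = 1/dₒ + 1/dᵢ → 1/dᵢ = 1/167.9 − 1/2840 = 0.0056038 mm⁻¹, so dᵢ ≈ 178.4499 mm.
Magnification m = dᵢ/dₒ = 178.4499/2840 ≈ 0.06283.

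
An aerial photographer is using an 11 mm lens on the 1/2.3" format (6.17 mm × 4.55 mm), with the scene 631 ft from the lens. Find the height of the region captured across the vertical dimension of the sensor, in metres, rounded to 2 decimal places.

dₒ: 631 ft × 304.8 mm/ft = 192328.79 mm.
Similar triangles through the lens centre give W/dₒ = h/dᵢ; with 1/f = 1/dₒ + 1/dᵢ this gives W = h·(dₒ − f)/f.
W = 4.55 mm × (192329 − 11) / 11 = 4.55 × 17483.4358 ≈ 79549.633 mm = 79.5496 m.

79.55 m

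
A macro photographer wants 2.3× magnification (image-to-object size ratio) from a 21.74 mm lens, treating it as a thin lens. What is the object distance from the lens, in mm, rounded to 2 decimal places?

With m = dᵢ/dₒ and 1/f = 1/dₒ + 1/dᵢ, substituting dᵢ = m·dₒ gives 1/f = (1 + 1/m)/dₒ, hence dₒ = f·(1 + 1/m).
dₒ = 21.74 × (1 + 1/2.3) = 21.74 × 1.43478 ≈ 31.192 mm.

31.19 mm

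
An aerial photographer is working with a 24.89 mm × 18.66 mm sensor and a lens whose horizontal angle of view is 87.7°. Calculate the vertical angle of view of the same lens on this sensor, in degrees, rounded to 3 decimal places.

71.522°

From the horizontal AOV: f = 24.89 / (2·tan(43.85°)) = 24.89 / 1.92128 ≈ 12.9549 mm.
Vertical AOV = 2·arctan(18.66 / (2 × 12.9549)) = 2·arctan(0.72019) ≈ 71.5223°.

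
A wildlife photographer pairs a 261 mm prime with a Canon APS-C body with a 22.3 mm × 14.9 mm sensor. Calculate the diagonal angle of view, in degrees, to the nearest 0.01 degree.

Sensor diagonal = √(22.3² + 14.9²) = √719.3000 ≈ 26.8198 mm.
Angle of view α = 2·arctan(d/2f) with d = 26.8198 mm and f = 261 mm.
d/2f = 0.05138; arctan(0.05138) ≈ 2.9412°, so α ≈ 5.8824°.

5.88°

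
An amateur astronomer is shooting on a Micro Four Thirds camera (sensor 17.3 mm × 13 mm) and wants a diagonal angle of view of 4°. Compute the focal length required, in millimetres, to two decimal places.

309.84 mm

Sensor diagonal = √(17.3² + 13²) = √468.2900 ≈ 21.6400 mm.
From α = 2·arctan(d/2f) we get f = d / (2·tan(α/2)).
With d = 21.6400 mm and α/2 = 2°, tan(α/2) ≈ 0.03492, so f ≈ 21.6400 / 0.06984 ≈ 309.8444 mm.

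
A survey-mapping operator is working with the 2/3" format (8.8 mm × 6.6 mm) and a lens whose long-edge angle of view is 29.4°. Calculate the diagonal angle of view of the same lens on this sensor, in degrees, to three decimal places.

36.312°

From the long-edge AOV: f = 8.8 / (2·tan(14.7°)) = 8.8 / 0.52469 ≈ 16.7718 mm.
Sensor diagonal = √(8.8² + 6.6²) = √121.0000 ≈ 11.0000 mm.
Diagonal AOV = 2·arctan(11.0000 / (2 × 16.7718)) = 2·arctan(0.32793) ≈ 36.3119°.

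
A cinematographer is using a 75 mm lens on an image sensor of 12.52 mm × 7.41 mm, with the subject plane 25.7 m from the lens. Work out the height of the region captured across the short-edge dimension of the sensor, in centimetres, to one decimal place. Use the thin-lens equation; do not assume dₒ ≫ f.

dₒ: 25.7 m = 25700 mm.
Similar triangles through the lens centre give W/dₒ = h/dᵢ; with 1/f = 1/dₒ + 1/dᵢ this gives W = h·(dₒ − f)/f.
W = 7.41 mm × (25700 − 75) / 75 = 7.41 × 341.6667 ≈ 2531.750 mm = 253.175 cm.

253.2 cm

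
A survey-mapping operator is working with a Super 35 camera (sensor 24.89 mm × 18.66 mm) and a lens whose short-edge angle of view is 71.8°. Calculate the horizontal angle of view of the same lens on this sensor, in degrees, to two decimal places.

87.99°

From the short-edge AOV: f = 18.66 / (2·tan(35.9°)) = 18.66 / 1.44776 ≈ 12.8889 mm.
Horizontal AOV = 2·arctan(24.89 / (2 × 12.8889)) = 2·arctan(0.96556) ≈ 87.9924°.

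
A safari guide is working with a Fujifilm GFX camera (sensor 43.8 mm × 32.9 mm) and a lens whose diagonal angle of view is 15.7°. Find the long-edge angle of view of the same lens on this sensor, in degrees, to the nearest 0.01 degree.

12.58°

Sensor diagonal = √(43.8² + 32.9²) = √3000.8500 ≈ 54.7800 mm.
From the diagonal AOV: f = 54.7800 / (2·tan(7.85°)) = 54.7800 / 0.27574 ≈ 198.6624 mm.
Long-edge AOV = 2·arctan(43.8 / (2 × 198.6624)) = 2·arctan(0.11024) ≈ 12.5815°.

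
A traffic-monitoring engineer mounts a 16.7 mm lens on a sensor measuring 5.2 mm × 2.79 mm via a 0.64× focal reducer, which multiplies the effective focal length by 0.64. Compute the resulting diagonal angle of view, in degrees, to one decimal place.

30.9°

Effective focal length f = 16.7 × 0.64 = 10.688 mm.
Sensor diagonal = √(5.2² + 2.79²) = √34.8241 ≈ 5.9012 mm.
α = 2·arctan(5.901 / (2 × 10.688)) = 2·arctan(0.27607) ≈ 30.8661°.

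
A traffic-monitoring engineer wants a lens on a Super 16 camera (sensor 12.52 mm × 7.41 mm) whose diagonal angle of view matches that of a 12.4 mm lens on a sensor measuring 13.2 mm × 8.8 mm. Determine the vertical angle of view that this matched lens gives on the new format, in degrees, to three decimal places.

36.093°

Sensor diagonal = √(13.2² + 8.8²) = √251.6800 ≈ 15.8644 mm.
Sensor diagonal = √(12.52² + 7.41²) = √211.6585 ≈ 14.5485 mm.
Equal diagonal AOV ⇒ f₂ = f₁ · 14.5485/15.8644 = 12.4 × 0.91705 ≈ 11.3714 mm.
Vertical AOV on the new format = 2·arctan(7.41 / (2 × 11.3714)) = 2·arctan(0.32582) ≈ 36.0929°.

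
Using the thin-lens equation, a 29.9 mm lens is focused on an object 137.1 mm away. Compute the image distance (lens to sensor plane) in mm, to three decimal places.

38.240 mm

1/dᵢ = 1/f − 1/dₒ = 1/29.9 − 1/137.1 = 0.0261509 mm⁻¹.
dᵢ = 1/0.0261509 ≈ 38.2396 mm.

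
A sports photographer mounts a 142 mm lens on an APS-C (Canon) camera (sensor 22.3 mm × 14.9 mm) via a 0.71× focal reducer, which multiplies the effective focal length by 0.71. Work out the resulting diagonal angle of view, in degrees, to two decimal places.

Effective focal length f = 142 × 0.71 = 100.82 mm.
Sensor diagonal = √(22.3² + 14.9²) = √719.3000 ≈ 26.8198 mm.
α = 2·arctan(26.820 / (2 × 100.82)) = 2·arctan(0.13301) ≈ 15.1527°.

15.15°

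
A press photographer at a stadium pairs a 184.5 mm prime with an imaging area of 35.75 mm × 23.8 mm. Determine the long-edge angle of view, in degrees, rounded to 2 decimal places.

Angle of view α = 2·arctan(w/2f) with w = 35.75 mm and f = 184.5 mm.
w/2f = 0.09688; arctan(0.09688) ≈ 5.5337°, so α ≈ 11.0675°.

11.07°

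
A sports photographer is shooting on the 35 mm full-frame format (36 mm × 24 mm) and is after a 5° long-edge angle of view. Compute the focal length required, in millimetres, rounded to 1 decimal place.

412.3 mm

From α = 2·arctan(w/2f) we get f = w / (2·tan(α/2)).
With w = 36 mm and α/2 = 2.5°, tan(α/2) ≈ 0.04366, so f ≈ 36 / 0.08732 ≈ 412.2678 mm.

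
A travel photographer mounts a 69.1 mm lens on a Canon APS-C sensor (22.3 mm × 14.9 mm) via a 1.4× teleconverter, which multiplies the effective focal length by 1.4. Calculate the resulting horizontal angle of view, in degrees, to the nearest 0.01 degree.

13.15°

Effective focal length f = 69.1 × 1.4 = 96.74 mm.
α = 2·arctan(22.3 / (2 × 96.74)) = 2·arctan(0.11526) ≈ 13.1495°.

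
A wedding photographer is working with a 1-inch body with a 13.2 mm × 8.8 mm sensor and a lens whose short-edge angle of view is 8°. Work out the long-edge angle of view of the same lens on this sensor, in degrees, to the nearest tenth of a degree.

From the short-edge AOV: f = 8.8 / (2·tan(4°)) = 8.8 / 0.13985 ≈ 62.9229 mm.
Long-edge AOV = 2·arctan(13.2 / (2 × 62.9229)) = 2·arctan(0.10489) ≈ 11.9757°.

12.0°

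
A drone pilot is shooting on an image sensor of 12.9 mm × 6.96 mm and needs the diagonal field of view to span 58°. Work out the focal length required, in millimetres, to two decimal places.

13.22 mm

Sensor diagonal = √(12.9² + 6.96²) = √214.8516 ≈ 14.6578 mm.
From α = 2·arctan(d/2f) we get f = d / (2·tan(α/2)).
With d = 14.6578 mm and α/2 = 29°, tan(α/2) ≈ 0.55431, so f ≈ 14.6578 / 1.10862 ≈ 13.2217 mm.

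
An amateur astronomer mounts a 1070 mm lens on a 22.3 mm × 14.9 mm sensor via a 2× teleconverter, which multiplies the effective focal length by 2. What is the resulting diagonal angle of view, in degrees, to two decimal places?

Effective focal length f = 1070 × 2 = 2140 mm.
Sensor diagonal = √(22.3² + 14.9²) = √719.3000 ≈ 26.8198 mm.
α = 2·arctan(26.820 / (2 × 2140)) = 2·arctan(0.00627) ≈ 0.7181°.

0.72°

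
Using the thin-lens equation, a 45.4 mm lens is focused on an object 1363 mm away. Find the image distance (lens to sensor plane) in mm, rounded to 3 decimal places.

1/dᵢ = 1/f − 1/dₒ = 1/45.4 − 1/1363 = 0.0212928 mm⁻¹.
dᵢ = 1/0.0212928 ≈ 46.9643 mm.

46.964 mm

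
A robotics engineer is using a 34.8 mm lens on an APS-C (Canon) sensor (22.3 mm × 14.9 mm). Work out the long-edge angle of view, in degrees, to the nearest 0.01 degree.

35.53°

Angle of view α = 2·arctan(w/2f) with w = 22.3 mm and f = 34.8 mm.
w/2f = 0.32040; arctan(0.32040) ≈ 17.7656°, so α ≈ 35.5312°.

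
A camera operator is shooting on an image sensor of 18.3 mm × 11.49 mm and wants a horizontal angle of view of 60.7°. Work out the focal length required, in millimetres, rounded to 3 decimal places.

15.627 mm

From α = 2·arctan(w/2f) we get f = w / (2·tan(α/2)).
With w = 18.3 mm and α/2 = 30.35°, tan(α/2) ≈ 0.58552, so f ≈ 18.3 / 1.17105 ≈ 15.6270 mm.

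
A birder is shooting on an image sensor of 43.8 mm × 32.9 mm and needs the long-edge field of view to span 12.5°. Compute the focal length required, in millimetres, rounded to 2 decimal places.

199.97 mm

From α = 2·arctan(w/2f) we get f = w / (2·tan(α/2)).
With w = 43.8 mm and α/2 = 6.25°, tan(α/2) ≈ 0.10952, so f ≈ 43.8 / 0.21904 ≈ 199.9675 mm.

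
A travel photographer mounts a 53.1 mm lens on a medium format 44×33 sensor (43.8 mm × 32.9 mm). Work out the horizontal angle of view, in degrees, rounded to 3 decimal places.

Angle of view α = 2·arctan(w/2f) with w = 43.8 mm and f = 53.1 mm.
w/2f = 0.41243; arctan(0.41243) ≈ 22.4127°, so α ≈ 44.8254°.

44.825°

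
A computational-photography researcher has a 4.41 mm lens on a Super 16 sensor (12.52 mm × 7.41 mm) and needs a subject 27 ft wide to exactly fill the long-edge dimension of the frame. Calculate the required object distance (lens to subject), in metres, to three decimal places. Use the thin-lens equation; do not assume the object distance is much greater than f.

2.903 m

W: 27 ft × 304.8 mm/ft = 8229.60 mm.
Magnification m = w/W = dᵢ/dₒ; combined with 1/f = 1/dₒ + 1/dᵢ this gives dₒ = f·(1 + W/w).
dₒ = 4.41 mm × (1 + 8229.6/12.52) = 4.41 × 658.3163 ≈ 2903.175 mm = 2.90317 m.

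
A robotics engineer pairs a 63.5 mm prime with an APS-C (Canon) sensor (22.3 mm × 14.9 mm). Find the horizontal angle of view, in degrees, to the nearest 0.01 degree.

19.92°

Angle of view α = 2·arctan(w/2f) with w = 22.3 mm and f = 63.5 mm.
w/2f = 0.17559; arctan(0.17559) ≈ 9.9591°, so α ≈ 19.9181°.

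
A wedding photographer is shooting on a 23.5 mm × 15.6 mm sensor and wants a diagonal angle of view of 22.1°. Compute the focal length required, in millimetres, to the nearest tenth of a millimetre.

Sensor diagonal = √(23.5² + 15.6²) = √795.6100 ≈ 28.2066 mm.
From α = 2·arctan(d/2f) we get f = d / (2·tan(α/2)).
With d = 28.2066 mm and α/2 = 11.05°, tan(α/2) ≈ 0.19529, so f ≈ 28.2066 / 0.39057 ≈ 72.2186 mm.

72.2 mm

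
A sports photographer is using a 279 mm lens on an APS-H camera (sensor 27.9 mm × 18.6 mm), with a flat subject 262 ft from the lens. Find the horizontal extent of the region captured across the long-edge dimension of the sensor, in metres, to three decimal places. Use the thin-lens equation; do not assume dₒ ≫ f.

7.958 m

dₒ: 262 ft × 304.8 mm/ft = 79857.60 mm.
Similar triangles through the lens centre give W/dₒ = w/dᵢ; with 1/f = 1/dₒ + 1/dᵢ this gives W = w·(dₒ − f)/f.
W = 27.9 mm × (79857.6 − 279) / 279 = 27.9 × 285.2279 ≈ 7957.860 mm = 7.95786 m.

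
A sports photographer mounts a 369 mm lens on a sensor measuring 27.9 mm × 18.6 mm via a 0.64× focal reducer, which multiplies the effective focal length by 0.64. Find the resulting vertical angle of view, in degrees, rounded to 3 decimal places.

Effective focal length f = 369 × 0.64 = 236.16 mm.
α = 2·arctan(18.6 / (2 × 236.16)) = 2·arctan(0.03938) ≈ 4.5103°.

4.510°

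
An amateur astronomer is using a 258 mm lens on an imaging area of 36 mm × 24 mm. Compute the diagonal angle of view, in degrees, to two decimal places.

9.59°

Sensor diagonal = √(36² + 24²) = √1872.0000 ≈ 43.2666 mm.
Angle of view α = 2·arctan(d/2f) with d = 43.2666 mm and f = 258 mm.
d/2f = 0.08385; arctan(0.08385) ≈ 4.7930°, so α ≈ 9.5861°.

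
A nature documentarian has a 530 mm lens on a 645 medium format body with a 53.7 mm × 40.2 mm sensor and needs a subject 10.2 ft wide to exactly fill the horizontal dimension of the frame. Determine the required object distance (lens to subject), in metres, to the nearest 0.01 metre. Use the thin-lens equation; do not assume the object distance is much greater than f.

31.21 m

W: 10.2 ft × 304.8 mm/ft = 3108.96 mm.
Magnification m = w/W = dᵢ/dₒ; combined with 1/f = 1/dₒ + 1/dᵢ this gives dₒ = f·(1 + W/w).
dₒ = 530 mm × (1 + 3108.96/53.7) = 530 × 58.8950 ≈ 31214.334 mm = 31.2143 m.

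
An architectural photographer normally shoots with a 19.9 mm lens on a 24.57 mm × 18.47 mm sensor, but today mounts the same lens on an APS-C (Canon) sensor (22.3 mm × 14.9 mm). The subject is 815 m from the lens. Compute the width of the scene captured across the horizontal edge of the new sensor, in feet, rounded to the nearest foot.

2996 ft

The focal length stays 19.9 mm; the relevant sensor dimension is now w = 22.3 mm. Object distance dₒ = 815 m = 815000 mm.
Thin-lens field width W = w·(dₒ − f)/f = 22.3 × (815000 − 19.9)/19.9 ≈ 913269.157 mm = 913269.157/304.8 ft = 2996.29 ft.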